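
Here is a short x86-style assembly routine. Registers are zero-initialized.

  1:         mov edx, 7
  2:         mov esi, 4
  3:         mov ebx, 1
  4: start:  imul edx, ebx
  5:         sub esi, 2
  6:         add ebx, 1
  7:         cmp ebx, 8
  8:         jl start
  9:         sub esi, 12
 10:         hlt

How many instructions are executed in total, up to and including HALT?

40

mov edx, 7 → edx=7
mov esi, 4 → esi=4
mov ebx, 1 → ebx=1
imul edx, ebx → edx=7*1=7
sub esi, 2 → esi=4-2=2
add ebx, 1 → ebx=1+1=2
cmp ebx, 8  (cmp 2,8)
jl start: taken
imul edx, ebx → edx=7*2=14
sub esi, 2 → esi=2-2=0
add ebx, 1 → ebx=2+1=3
cmp ebx, 8  (cmp 3,8)
jl start: taken
imul edx, ebx → edx=14*3=42
sub esi, 2 → esi=0-2=-2
add ebx, 1 → ebx=3+1=4
cmp ebx, 8  (cmp 4,8)
jl start: taken
imul edx, ebx → edx=42*4=168
sub esi, 2 → esi=(-2)-2=-4
add ebx, 1 → ebx=4+1=5
cmp ebx, 8  (cmp 5,8)
jl start: taken
imul edx, ebx → edx=168*5=840
sub esi, 2 → esi=(-4)-2=-6
add ebx, 1 → ebx=5+1=6
cmp ebx, 8  (cmp 6,8)
jl start: taken
imul edx, ebx → edx=840*6=5040
sub esi, 2 → esi=(-6)-2=-8
add ebx, 1 → ebx=6+1=7
cmp ebx, 8  (cmp 7,8)
jl start: taken
imul edx, ebx → edx=5040*7=35280
sub esi, 2 → esi=(-8)-2=-10
add ebx, 1 → ebx=7+1=8
cmp ebx, 8  (cmp 8,8)
jl start: not taken
sub esi, 12 → esi=(-10)-12=-22
halt.
Total executed instructions: 40.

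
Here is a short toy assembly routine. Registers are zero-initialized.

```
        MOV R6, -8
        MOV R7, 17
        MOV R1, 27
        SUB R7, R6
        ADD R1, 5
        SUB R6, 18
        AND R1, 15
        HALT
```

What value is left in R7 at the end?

after MOV R6, -8: R6=-8
after MOV R7, 17: R7=17
after MOV R1, 27: R1=27
after SUB R7, R6: R7=17-(-8)=25
after ADD R1, 5: R1=27+5=32
after SUB R6, 18: R6=(-8)-18=-26
after AND R1, 15: R1=32&15=0
halt.

25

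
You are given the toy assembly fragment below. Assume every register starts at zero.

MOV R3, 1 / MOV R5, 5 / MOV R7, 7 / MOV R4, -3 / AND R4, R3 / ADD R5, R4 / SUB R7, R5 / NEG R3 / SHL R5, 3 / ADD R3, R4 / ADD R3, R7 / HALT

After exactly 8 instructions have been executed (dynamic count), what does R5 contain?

6

R3=1
R5=5
R7=7
R4=-3
R4=(-3)&1=1
R5=5+1=6
R7=7-6=1
R3=-(1)=-1
After step 8: R5 = 6.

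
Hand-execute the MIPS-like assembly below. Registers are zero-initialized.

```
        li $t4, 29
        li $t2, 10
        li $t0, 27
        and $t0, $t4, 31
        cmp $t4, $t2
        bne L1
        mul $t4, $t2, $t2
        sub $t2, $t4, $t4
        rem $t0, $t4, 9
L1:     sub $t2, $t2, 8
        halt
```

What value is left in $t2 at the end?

2

$t4=29
$t2=10
$t0=27
$t0=29&31=29
cmp $t4, $t2  (cmp 29,10)
bne L1: taken
$t2=10-8=2
halt.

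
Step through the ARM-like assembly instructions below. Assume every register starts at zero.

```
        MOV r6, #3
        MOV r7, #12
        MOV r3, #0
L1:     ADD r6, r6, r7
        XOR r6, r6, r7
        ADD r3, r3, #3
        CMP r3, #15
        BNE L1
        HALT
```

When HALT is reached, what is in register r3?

15

after MOV r6, #3: r6=3
after MOV r7, #12: r7=12
after MOV r3, #0: r3=0
after ADD r6, r6, r7: r6=3+12=15
after XOR r6, r6, r7: r6=15^12=3
after ADD r3, r3, #3: r3=0+3=3
CMP r3, #15  (cmp 3,15)
BNE L1: taken
after ADD r6, r6, r7: r6=3+12=15
after XOR r6, r6, r7: r6=15^12=3
after ADD r3, r3, #3: r3=3+3=6
CMP r3, #15  (cmp 6,15)
BNE L1: taken
after ADD r6, r6, r7: r6=3+12=15
after XOR r6, r6, r7: r6=15^12=3
after ADD r3, r3, #3: r3=6+3=9
CMP r3, #15  (cmp 9,15)
BNE L1: taken
after ADD r6, r6, r7: r6=3+12=15
after XOR r6, r6, r7: r6=15^12=3
after ADD r3, r3, #3: r3=9+3=12
CMP r3, #15  (cmp 12,15)
BNE L1: taken
after ADD r6, r6, r7: r6=3+12=15
after XOR r6, r6, r7: r6=15^12=3
after ADD r3, r3, #3: r3=12+3=15
CMP r3, #15  (cmp 15,15)
BNE L1: not taken
halt.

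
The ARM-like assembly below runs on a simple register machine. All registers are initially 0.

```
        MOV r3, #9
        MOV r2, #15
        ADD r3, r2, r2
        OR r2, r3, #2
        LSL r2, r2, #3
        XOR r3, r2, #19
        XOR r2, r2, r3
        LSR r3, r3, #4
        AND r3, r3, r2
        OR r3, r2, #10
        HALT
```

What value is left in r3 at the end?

after MOV r3, #9: r3=9
after MOV r2, #15: r2=15
after ADD r3, r2, r2: r3=15+15=30
after OR r2, r3, #2: r2=30|2=30
after LSL r2, r2, #3: r2=30<<3=240
after XOR r3, r2, #19: r3=240^19=227
after XOR r2, r2, r3: r2=240^227=19
after LSR r3, r3, #4: r3=227>>4=14
after AND r3, r3, r2: r3=14&19=2
after OR r3, r2, #10: r3=19|10=27
halt.

27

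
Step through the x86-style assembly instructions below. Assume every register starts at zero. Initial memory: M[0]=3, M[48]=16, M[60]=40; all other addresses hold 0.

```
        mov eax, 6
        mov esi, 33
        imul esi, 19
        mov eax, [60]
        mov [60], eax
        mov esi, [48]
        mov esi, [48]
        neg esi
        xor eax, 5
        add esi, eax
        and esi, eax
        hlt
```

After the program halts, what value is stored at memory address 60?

eax=6
esi=33
esi=33*19=627
eax=M[60]=40
mov [60], eax → M[60]=40
esi=M[48]=16
esi=M[48]=16
esi=-(16)=-16
eax=40^5=45
esi=(-16)+45=29
esi=29&45=13
halt.

40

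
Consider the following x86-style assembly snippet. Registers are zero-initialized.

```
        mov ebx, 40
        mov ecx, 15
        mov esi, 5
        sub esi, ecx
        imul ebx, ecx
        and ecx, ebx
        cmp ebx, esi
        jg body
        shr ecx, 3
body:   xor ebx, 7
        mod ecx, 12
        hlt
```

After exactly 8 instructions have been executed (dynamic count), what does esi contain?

-10

ebx=40
ecx=15
esi=5
esi=5-15=-10
ebx=40*15=600
ecx=15&600=8
cmp ebx, esi  (cmp 600,-10)
jg body: taken
After step 8: esi = -10.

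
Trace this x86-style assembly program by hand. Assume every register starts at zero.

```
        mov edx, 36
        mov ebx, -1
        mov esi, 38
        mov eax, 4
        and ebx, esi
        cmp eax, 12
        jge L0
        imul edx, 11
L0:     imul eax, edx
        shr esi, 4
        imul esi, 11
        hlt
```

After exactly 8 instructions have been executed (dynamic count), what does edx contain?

mov edx, 36 → edx=36
mov ebx, -1 → ebx=-1
mov esi, 38 → esi=38
mov eax, 4 → eax=4
and ebx, esi → ebx=(-1)&38=38
cmp eax, 12  (cmp 4,12)
jge L0: not taken
imul edx, 11 → edx=36*11=396
After step 8: edx = 396.

396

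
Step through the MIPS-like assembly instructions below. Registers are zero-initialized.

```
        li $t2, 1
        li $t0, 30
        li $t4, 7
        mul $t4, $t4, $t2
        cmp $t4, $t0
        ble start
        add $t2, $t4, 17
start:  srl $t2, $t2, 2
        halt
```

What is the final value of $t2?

0

after li $t2, 1: $t2=1
after li $t0, 30: $t0=30
after li $t4, 7: $t4=7
after mul $t4, $t4, $t2: $t4=7*1=7
cmp $t4, $t0  (cmp 7,30)
ble start: taken
after srl $t2, $t2, 2: $t2=1>>2=0
halt.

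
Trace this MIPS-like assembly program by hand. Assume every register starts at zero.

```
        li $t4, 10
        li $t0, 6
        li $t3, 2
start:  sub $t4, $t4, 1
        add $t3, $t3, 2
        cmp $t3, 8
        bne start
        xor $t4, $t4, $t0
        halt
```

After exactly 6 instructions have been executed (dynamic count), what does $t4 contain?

9

$t4=10
$t0=6
$t3=2
$t4=10-1=9
$t3=2+2=4
cmp $t3, 8  (cmp 4,8)
After step 6: $t4 = 9.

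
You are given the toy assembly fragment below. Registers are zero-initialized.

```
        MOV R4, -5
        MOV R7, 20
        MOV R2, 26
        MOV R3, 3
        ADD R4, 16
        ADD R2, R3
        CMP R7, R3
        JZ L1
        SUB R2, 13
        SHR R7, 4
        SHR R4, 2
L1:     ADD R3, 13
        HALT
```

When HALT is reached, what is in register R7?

1

MOV R4, -5 → R4=-5
MOV R7, 20 → R7=20
MOV R2, 26 → R2=26
MOV R3, 3 → R3=3
ADD R4, 16 → R4=(-5)+16=11
ADD R2, R3 → R2=26+3=29
CMP R7, R3  (cmp 20,3)
JZ L1: not taken
SUB R2, 13 → R2=29-13=16
SHR R7, 4 → R7=20>>4=1
SHR R4, 2 → R4=11>>2=2
ADD R3, 13 → R3=3+13=16
halt.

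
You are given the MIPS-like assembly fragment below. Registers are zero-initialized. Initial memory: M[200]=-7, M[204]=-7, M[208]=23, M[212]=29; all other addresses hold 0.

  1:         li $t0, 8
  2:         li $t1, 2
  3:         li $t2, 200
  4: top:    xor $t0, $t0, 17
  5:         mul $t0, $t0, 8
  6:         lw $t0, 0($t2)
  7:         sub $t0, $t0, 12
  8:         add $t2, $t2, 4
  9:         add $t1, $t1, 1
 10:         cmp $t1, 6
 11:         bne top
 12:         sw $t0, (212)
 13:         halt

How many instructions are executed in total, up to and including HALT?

37

li $t0, 8 → $t0=8
li $t1, 2 → $t1=2
li $t2, 200 → $t2=200
xor $t0, $t0, 17 → $t0=8^17=25
mul $t0, $t0, 8 → $t0=25*8=200
lw $t0, 0($t2) → $t0=M[200]=-7
sub $t0, $t0, 12 → $t0=(-7)-12=-19
add $t2, $t2, 4 → $t2=200+4=204
add $t1, $t1, 1 → $t1=2+1=3
cmp $t1, 6  (cmp 3,6)
bne top: taken
xor $t0, $t0, 17 → $t0=(-19)^17=-4
mul $t0, $t0, 8 → $t0=(-4)*8=-32
lw $t0, 0($t2) → $t0=M[204]=-7
sub $t0, $t0, 12 → $t0=(-7)-12=-19
add $t2, $t2, 4 → $t2=204+4=208
add $t1, $t1, 1 → $t1=3+1=4
cmp $t1, 6  (cmp 4,6)
bne top: taken
xor $t0, $t0, 17 → $t0=(-19)^17=-4
mul $t0, $t0, 8 → $t0=(-4)*8=-32
lw $t0, 0($t2) → $t0=M[208]=23
sub $t0, $t0, 12 → $t0=23-12=11
add $t2, $t2, 4 → $t2=208+4=212
add $t1, $t1, 1 → $t1=4+1=5
cmp $t1, 6  (cmp 5,6)
bne top: taken
xor $t0, $t0, 17 → $t0=11^17=26
mul $t0, $t0, 8 → $t0=26*8=208
lw $t0, 0($t2) → $t0=M[212]=29
sub $t0, $t0, 12 → $t0=29-12=17
add $t2, $t2, 4 → $t2=212+4=216
add $t1, $t1, 1 → $t1=5+1=6
cmp $t1, 6  (cmp 6,6)
bne top: not taken
sw $t0, (212) → M[212]=17
halt.
Total executed instructions: 37.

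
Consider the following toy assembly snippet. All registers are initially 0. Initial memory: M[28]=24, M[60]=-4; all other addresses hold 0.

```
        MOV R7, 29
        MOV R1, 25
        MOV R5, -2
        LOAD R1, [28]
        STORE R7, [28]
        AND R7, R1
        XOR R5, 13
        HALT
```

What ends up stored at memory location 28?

29

MOV R7, 29 → R7=29
MOV R1, 25 → R1=25
MOV R5, -2 → R5=-2
LOAD R1, [28] → R1=M[28]=24
STORE R7, [28] → M[28]=29
AND R7, R1 → R7=29&24=24
XOR R5, 13 → R5=(-2)^13=-13
halt.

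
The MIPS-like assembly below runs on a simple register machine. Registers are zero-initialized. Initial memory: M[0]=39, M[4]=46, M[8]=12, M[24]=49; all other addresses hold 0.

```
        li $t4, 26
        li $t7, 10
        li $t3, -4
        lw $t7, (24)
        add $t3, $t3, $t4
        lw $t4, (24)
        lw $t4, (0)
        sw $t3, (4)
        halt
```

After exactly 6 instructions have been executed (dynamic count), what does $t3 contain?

$t4=26
$t7=10
$t3=-4
$t7=M[24]=49
$t3=(-4)+26=22
$t4=M[24]=49
After step 6: $t3 = 22.

22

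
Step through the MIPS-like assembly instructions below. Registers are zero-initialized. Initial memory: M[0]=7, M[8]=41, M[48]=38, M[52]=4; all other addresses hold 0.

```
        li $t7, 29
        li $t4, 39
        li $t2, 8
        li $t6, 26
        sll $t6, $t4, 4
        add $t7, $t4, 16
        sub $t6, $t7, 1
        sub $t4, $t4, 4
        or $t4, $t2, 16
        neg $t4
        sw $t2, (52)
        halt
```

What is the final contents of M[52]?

li $t7, 29 → $t7=29
li $t4, 39 → $t4=39
li $t2, 8 → $t2=8
li $t6, 26 → $t6=26
sll $t6, $t4, 4 → $t6=39<<4=624
add $t7, $t4, 16 → $t7=39+16=55
sub $t6, $t7, 1 → $t6=55-1=54
sub $t4, $t4, 4 → $t4=39-4=35
or $t4, $t2, 16 → $t4=8|16=24
neg $t4 → $t4=-(24)=-24
sw $t2, (52) → M[52]=8
halt.

8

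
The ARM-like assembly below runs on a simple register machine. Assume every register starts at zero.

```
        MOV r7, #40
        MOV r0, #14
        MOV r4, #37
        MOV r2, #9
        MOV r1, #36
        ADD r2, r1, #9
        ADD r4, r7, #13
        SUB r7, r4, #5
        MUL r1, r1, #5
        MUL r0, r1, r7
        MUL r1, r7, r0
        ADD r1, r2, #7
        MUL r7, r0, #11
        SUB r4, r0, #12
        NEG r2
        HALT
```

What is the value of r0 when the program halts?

r7=40
r0=14
r4=37
r2=9
r1=36
r2=36+9=45
r4=40+13=53
r7=53-5=48
r1=36*5=180
r0=180*48=8640
r1=48*8640=414720
r1=45+7=52
r7=8640*11=95040
r4=8640-12=8628
r2=-(45)=-45
halt.

8640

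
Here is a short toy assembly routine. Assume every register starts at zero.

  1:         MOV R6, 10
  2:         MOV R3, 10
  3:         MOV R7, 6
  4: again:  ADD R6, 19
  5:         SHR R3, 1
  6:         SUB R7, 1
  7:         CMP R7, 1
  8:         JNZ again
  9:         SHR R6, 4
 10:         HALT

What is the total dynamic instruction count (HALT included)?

R6=10
R3=10
R7=6
R6=10+19=29
R3=10>>1=5
R7=6-1=5
CMP R7, 1  (cmp 5,1)
JNZ again: taken
R6=29+19=48
R3=5>>1=2
R7=5-1=4
CMP R7, 1  (cmp 4,1)
JNZ again: taken
R6=48+19=67
R3=2>>1=1
R7=4-1=3
CMP R7, 1  (cmp 3,1)
JNZ again: taken
R6=67+19=86
R3=1>>1=0
R7=3-1=2
CMP R7, 1  (cmp 2,1)
JNZ again: taken
R6=86+19=105
R3=0>>1=0
R7=2-1=1
CMP R7, 1  (cmp 1,1)
JNZ again: not taken
R6=105>>4=6
halt.
Total executed instructions: 30.

30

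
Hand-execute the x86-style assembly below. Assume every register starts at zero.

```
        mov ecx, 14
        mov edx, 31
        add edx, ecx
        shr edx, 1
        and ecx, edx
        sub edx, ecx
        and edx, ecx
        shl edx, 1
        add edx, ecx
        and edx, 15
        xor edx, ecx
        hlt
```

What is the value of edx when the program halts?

ecx=14
edx=31
edx=31+14=45
edx=45>>1=22
ecx=14&22=6
edx=22-6=16
edx=16&6=0
edx=0<<1=0
edx=0+6=6
edx=6&15=6
edx=6^6=0
halt.

0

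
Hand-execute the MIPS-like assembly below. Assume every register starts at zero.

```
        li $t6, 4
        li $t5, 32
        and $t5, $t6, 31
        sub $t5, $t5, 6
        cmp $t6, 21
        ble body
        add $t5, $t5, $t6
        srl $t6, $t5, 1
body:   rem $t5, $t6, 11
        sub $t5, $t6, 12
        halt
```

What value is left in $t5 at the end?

-8

after li $t6, 4: $t6=4
after li $t5, 32: $t5=32
after and $t5, $t6, 31: $t5=4&31=4
after sub $t5, $t5, 6: $t5=4-6=-2
cmp $t6, 21  (cmp 4,21)
ble body: taken
after rem $t5, $t6, 11: $t5=4%11=4
after sub $t5, $t6, 12: $t5=4-12=-8
halt.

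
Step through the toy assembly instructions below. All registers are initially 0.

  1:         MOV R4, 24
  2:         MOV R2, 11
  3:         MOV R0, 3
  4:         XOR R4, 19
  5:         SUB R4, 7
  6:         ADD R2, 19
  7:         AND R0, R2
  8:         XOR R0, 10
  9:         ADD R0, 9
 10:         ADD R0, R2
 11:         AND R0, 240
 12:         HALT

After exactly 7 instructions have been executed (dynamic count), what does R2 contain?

30

after MOV R4, 24: R4=24
after MOV R2, 11: R2=11
after MOV R0, 3: R0=3
after XOR R4, 19: R4=24^19=11
after SUB R4, 7: R4=11-7=4
after ADD R2, 19: R2=11+19=30
after AND R0, R2: R0=3&30=2
After step 7: R2 = 30.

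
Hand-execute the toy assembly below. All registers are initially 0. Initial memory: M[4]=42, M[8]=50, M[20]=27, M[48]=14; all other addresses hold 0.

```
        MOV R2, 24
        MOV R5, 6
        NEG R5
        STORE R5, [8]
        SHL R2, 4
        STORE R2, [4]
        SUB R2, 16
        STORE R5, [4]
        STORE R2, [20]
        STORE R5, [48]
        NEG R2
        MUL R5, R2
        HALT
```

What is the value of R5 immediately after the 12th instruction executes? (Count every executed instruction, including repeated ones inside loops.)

after MOV R2, 24: R2=24
after MOV R5, 6: R5=6
after NEG R5: R5=-(6)=-6
STORE R5, [8] → M[8]=-6
after SHL R2, 4: R2=24<<4=384
STORE R2, [4] → M[4]=384
after SUB R2, 16: R2=384-16=368
STORE R5, [4] → M[4]=-6
STORE R2, [20] → M[20]=368
STORE R5, [48] → M[48]=-6
after NEG R2: R2=-(368)=-368
after MUL R5, R2: R5=(-6)*(-368)=2208
After step 12: R5 = 2208.

2208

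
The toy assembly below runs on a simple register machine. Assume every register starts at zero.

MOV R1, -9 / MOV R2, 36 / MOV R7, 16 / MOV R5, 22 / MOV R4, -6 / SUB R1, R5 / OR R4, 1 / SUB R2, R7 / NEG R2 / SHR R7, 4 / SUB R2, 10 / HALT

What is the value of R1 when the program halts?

MOV R1, -9 → R1=-9
MOV R2, 36 → R2=36
MOV R7, 16 → R7=16
MOV R5, 22 → R5=22
MOV R4, -6 → R4=-6
SUB R1, R5 → R1=(-9)-22=-31
OR R4, 1 → R4=(-6)|1=-5
SUB R2, R7 → R2=36-16=20
NEG R2 → R2=-(20)=-20
SHR R7, 4 → R7=16>>4=1
SUB R2, 10 → R2=(-20)-10=-30
halt.

-31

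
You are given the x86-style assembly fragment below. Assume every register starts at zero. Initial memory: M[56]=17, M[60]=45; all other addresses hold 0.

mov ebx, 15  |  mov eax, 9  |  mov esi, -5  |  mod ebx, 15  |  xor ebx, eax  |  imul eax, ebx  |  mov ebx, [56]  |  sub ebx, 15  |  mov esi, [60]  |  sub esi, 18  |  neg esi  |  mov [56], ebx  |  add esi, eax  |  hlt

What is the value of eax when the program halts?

ebx=15
eax=9
esi=-5
ebx=15%15=0
ebx=0^9=9
eax=9*9=81
ebx=M[56]=17
ebx=17-15=2
esi=M[60]=45
esi=45-18=27
esi=-(27)=-27
mov [56], ebx → M[56]=2
esi=(-27)+81=54
halt.

81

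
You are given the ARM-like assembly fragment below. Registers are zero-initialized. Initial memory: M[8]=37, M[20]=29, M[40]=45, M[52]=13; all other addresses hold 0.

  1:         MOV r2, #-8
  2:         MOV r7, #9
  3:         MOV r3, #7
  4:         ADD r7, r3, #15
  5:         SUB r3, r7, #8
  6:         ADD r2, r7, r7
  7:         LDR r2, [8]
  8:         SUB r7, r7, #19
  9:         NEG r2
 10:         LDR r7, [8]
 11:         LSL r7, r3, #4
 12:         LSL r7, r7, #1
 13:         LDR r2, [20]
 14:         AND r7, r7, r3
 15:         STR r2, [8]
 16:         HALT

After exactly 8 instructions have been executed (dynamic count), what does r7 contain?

after MOV r2, #-8: r2=-8
after MOV r7, #9: r7=9
after MOV r3, #7: r3=7
after ADD r7, r3, #15: r7=7+15=22
after SUB r3, r7, #8: r3=22-8=14
after ADD r2, r7, r7: r2=22+22=44
after LDR r2, [8]: r2=M[8]=37
after SUB r7, r7, #19: r7=22-19=3
After step 8: r7 = 3.

3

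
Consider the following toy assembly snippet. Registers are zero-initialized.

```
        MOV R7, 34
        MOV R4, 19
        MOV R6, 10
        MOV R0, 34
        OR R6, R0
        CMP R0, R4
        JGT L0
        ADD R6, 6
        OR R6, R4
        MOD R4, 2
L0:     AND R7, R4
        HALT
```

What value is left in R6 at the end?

MOV R7, 34 → R7=34
MOV R4, 19 → R4=19
MOV R6, 10 → R6=10
MOV R0, 34 → R0=34
OR R6, R0 → R6=10|34=42
CMP R0, R4  (cmp 34,19)
JGT L0: taken
AND R7, R4 → R7=34&19=2
halt.

42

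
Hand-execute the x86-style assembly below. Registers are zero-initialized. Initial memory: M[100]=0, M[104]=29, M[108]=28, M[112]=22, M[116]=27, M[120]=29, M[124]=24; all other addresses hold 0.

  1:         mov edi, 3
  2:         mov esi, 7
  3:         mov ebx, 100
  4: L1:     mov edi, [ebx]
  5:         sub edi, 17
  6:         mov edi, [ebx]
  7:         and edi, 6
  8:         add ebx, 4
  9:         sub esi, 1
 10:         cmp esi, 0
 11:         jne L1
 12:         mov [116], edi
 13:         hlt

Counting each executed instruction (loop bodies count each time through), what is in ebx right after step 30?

112

edi=3
esi=7
ebx=100
edi=M[100]=0
edi=0-17=-17
edi=M[100]=0
edi=0&6=0
ebx=100+4=104
esi=7-1=6
cmp esi, 0  (cmp 6,0)
jne L1: taken
edi=M[104]=29
edi=29-17=12
edi=M[104]=29
edi=29&6=4
ebx=104+4=108
esi=6-1=5
cmp esi, 0  (cmp 5,0)
jne L1: taken
edi=M[108]=28
edi=28-17=11
edi=M[108]=28
edi=28&6=4
ebx=108+4=112
esi=5-1=4
cmp esi, 0  (cmp 4,0)
jne L1: taken
edi=M[112]=22
edi=22-17=5
edi=M[112]=22
After step 30: ebx = 112.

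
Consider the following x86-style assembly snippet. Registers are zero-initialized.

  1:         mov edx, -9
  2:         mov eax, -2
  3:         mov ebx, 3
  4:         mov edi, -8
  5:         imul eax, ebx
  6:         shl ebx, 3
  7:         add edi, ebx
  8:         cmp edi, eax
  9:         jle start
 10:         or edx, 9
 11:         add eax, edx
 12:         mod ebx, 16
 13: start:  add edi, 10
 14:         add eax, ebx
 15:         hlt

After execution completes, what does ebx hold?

mov edx, -9 → edx=-9
mov eax, -2 → eax=-2
mov ebx, 3 → ebx=3
mov edi, -8 → edi=-8
imul eax, ebx → eax=(-2)*3=-6
shl ebx, 3 → ebx=3<<3=24
add edi, ebx → edi=(-8)+24=16
cmp edi, eax  (cmp 16,-6)
jle start: not taken
or edx, 9 → edx=(-9)|9=-1
add eax, edx → eax=(-6)+(-1)=-7
mod ebx, 16 → ebx=24%16=8
add edi, 10 → edi=16+10=26
add eax, ebx → eax=(-7)+8=1
halt.

8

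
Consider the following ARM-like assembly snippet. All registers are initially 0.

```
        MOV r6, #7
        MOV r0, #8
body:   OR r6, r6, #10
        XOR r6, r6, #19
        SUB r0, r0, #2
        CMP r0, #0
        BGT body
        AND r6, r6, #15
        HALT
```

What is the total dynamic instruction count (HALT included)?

24

MOV r6, #7 → r6=7
MOV r0, #8 → r0=8
OR r6, r6, #10 → r6=7|10=15
XOR r6, r6, #19 → r6=15^19=28
SUB r0, r0, #2 → r0=8-2=6
CMP r0, #0  (cmp 6,0)
BGT body: taken
OR r6, r6, #10 → r6=28|10=30
XOR r6, r6, #19 → r6=30^19=13
SUB r0, r0, #2 → r0=6-2=4
CMP r0, #0  (cmp 4,0)
BGT body: taken
OR r6, r6, #10 → r6=13|10=15
XOR r6, r6, #19 → r6=15^19=28
SUB r0, r0, #2 → r0=4-2=2
CMP r0, #0  (cmp 2,0)
BGT body: taken
OR r6, r6, #10 → r6=28|10=30
XOR r6, r6, #19 → r6=30^19=13
SUB r0, r0, #2 → r0=2-2=0
CMP r0, #0  (cmp 0,0)
BGT body: not taken
AND r6, r6, #15 → r6=13&15=13
halt.
Total executed instructions: 24.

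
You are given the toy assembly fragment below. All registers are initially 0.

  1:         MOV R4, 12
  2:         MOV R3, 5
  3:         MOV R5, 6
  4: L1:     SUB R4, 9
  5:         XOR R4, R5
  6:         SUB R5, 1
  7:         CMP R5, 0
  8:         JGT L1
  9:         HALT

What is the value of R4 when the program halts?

R4=12
R3=5
R5=6
R4=12-9=3
R4=3^6=5
R5=6-1=5
CMP R5, 0  (cmp 5,0)
JGT L1: taken
R4=5-9=-4
R4=(-4)^5=-7
R5=5-1=4
CMP R5, 0  (cmp 4,0)
JGT L1: taken
R4=(-7)-9=-16
R4=(-16)^4=-12
R5=4-1=3
CMP R5, 0  (cmp 3,0)
JGT L1: taken
R4=(-12)-9=-21
R4=(-21)^3=-24
R5=3-1=2
CMP R5, 0  (cmp 2,0)
JGT L1: taken
R4=(-24)-9=-33
R4=(-33)^2=-35
R5=2-1=1
CMP R5, 0  (cmp 1,0)
JGT L1: taken
R4=(-35)-9=-44
R4=(-44)^1=-43
R5=1-1=0
CMP R5, 0  (cmp 0,0)
JGT L1: not taken
halt.

-43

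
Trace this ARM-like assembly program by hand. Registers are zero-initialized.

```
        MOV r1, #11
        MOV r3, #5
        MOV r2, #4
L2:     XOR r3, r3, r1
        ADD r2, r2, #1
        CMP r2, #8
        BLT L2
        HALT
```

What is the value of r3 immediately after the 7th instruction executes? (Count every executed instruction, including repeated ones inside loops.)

14

r1=11
r3=5
r2=4
r3=5^11=14
r2=4+1=5
CMP r2, #8  (cmp 5,8)
BLT L2: taken
After step 7: r3 = 14.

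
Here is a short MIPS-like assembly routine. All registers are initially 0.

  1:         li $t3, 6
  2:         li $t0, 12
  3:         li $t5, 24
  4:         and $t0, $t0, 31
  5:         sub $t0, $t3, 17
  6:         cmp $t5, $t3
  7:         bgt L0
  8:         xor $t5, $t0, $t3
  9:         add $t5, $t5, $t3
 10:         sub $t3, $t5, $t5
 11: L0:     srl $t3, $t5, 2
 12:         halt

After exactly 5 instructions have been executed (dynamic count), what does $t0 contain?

-11

li $t3, 6 → $t3=6
li $t0, 12 → $t0=12
li $t5, 24 → $t5=24
and $t0, $t0, 31 → $t0=12&31=12
sub $t0, $t3, 17 → $t0=6-17=-11
After step 5: $t0 = -11.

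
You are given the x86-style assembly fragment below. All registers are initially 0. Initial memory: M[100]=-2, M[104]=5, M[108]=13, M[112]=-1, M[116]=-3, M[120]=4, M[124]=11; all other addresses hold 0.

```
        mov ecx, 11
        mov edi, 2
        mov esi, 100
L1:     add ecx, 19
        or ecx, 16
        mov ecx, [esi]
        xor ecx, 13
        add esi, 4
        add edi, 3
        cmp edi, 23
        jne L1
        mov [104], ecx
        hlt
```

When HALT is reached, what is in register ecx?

6

mov ecx, 11 → ecx=11
mov edi, 2 → edi=2
mov esi, 100 → esi=100
add ecx, 19 → ecx=11+19=30
or ecx, 16 → ecx=30|16=30
mov ecx, [esi] → ecx=M[100]=-2
xor ecx, 13 → ecx=(-2)^13=-13
add esi, 4 → esi=100+4=104
add edi, 3 → edi=2+3=5
cmp edi, 23  (cmp 5,23)
jne L1: taken
add ecx, 19 → ecx=(-13)+19=6
or ecx, 16 → ecx=6|16=22
mov ecx, [esi] → ecx=M[104]=5
xor ecx, 13 → ecx=5^13=8
add esi, 4 → esi=104+4=108
add edi, 3 → edi=5+3=8
cmp edi, 23  (cmp 8,23)
jne L1: taken
add ecx, 19 → ecx=8+19=27
or ecx, 16 → ecx=27|16=27
mov ecx, [esi] → ecx=M[108]=13
xor ecx, 13 → ecx=13^13=0
add esi, 4 → esi=108+4=112
add edi, 3 → edi=8+3=11
cmp edi, 23  (cmp 11,23)
jne L1: taken
add ecx, 19 → ecx=0+19=19
or ecx, 16 → ecx=19|16=19
mov ecx, [esi] → ecx=M[112]=-1
xor ecx, 13 → ecx=(-1)^13=-14
add esi, 4 → esi=112+4=116
add edi, 3 → edi=11+3=14
cmp edi, 23  (cmp 14,23)
jne L1: taken
add ecx, 19 → ecx=(-14)+19=5
or ecx, 16 → ecx=5|16=21
mov ecx, [esi] → ecx=M[116]=-3
xor ecx, 13 → ecx=(-3)^13=-16
add esi, 4 → esi=116+4=120
add edi, 3 → edi=14+3=17
cmp edi, 23  (cmp 17,23)
jne L1: taken
add ecx, 19 → ecx=(-16)+19=3
or ecx, 16 → ecx=3|16=19
mov ecx, [esi] → ecx=M[120]=4
xor ecx, 13 → ecx=4^13=9
add esi, 4 → esi=120+4=124
add edi, 3 → edi=17+3=20
cmp edi, 23  (cmp 20,23)
jne L1: taken
add ecx, 19 → ecx=9+19=28
or ecx, 16 → ecx=28|16=28
mov ecx, [esi] → ecx=M[124]=11
xor ecx, 13 → ecx=11^13=6
add esi, 4 → esi=124+4=128
add edi, 3 → edi=20+3=23
cmp edi, 23  (cmp 23,23)
jne L1: not taken
mov [104], ecx → M[104]=6
halt.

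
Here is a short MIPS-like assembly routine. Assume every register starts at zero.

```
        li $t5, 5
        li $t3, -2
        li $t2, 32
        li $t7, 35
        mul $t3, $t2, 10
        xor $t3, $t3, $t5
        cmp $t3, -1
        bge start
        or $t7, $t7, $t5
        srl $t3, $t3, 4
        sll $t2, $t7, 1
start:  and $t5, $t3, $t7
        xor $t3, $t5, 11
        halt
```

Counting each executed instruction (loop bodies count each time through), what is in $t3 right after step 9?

after li $t5, 5: $t5=5
after li $t3, -2: $t3=-2
after li $t2, 32: $t2=32
after li $t7, 35: $t7=35
after mul $t3, $t2, 10: $t3=32*10=320
after xor $t3, $t3, $t5: $t3=320^5=325
cmp $t3, -1  (cmp 325,-1)
bge start: taken
after and $t5, $t3, $t7: $t5=325&35=1
After step 9: $t3 = 325.

325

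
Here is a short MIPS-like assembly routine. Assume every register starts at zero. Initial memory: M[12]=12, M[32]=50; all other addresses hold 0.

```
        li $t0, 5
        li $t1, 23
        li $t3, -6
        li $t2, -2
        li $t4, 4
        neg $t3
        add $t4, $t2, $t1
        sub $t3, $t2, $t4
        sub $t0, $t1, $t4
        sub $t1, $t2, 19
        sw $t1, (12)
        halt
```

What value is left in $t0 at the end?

$t0=5
$t1=23
$t3=-6
$t2=-2
$t4=4
$t3=-(-6)=6
$t4=(-2)+23=21
$t3=(-2)-21=-23
$t0=23-21=2
$t1=(-2)-19=-21
sw $t1, (12) → M[12]=-21
halt.

2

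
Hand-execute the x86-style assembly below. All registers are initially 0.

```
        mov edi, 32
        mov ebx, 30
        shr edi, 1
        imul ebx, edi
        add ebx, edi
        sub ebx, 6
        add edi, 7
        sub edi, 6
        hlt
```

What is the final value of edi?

17

after mov edi, 32: edi=32
after mov ebx, 30: ebx=30
after shr edi, 1: edi=32>>1=16
after imul ebx, edi: ebx=30*16=480
after add ebx, edi: ebx=480+16=496
after sub ebx, 6: ebx=496-6=490
after add edi, 7: edi=16+7=23
after sub edi, 6: edi=23-6=17
halt.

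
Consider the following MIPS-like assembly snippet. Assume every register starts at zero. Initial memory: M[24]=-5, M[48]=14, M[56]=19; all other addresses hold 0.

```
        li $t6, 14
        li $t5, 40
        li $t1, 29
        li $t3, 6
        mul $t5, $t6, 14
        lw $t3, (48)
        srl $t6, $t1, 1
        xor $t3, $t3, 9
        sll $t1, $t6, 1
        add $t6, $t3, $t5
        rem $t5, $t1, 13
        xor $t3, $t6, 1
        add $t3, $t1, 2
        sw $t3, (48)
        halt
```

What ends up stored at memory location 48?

30

after li $t6, 14: $t6=14
after li $t5, 40: $t5=40
after li $t1, 29: $t1=29
after li $t3, 6: $t3=6
after mul $t5, $t6, 14: $t5=14*14=196
after lw $t3, (48): $t3=M[48]=14
after srl $t6, $t1, 1: $t6=29>>1=14
after xor $t3, $t3, 9: $t3=14^9=7
after sll $t1, $t6, 1: $t1=14<<1=28
after add $t6, $t3, $t5: $t6=7+196=203
after rem $t5, $t1, 13: $t5=28%13=2
after xor $t3, $t6, 1: $t3=203^1=202
after add $t3, $t1, 2: $t3=28+2=30
sw $t3, (48) → M[48]=30
halt.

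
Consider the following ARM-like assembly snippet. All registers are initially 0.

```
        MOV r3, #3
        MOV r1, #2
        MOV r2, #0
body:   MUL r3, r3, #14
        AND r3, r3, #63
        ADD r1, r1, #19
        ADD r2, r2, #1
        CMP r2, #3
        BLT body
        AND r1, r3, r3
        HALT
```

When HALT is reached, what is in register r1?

after MOV r3, #3: r3=3
after MOV r1, #2: r1=2
after MOV r2, #0: r2=0
after MUL r3, r3, #14: r3=3*14=42
after AND r3, r3, #63: r3=42&63=42
after ADD r1, r1, #19: r1=2+19=21
after ADD r2, r2, #1: r2=0+1=1
CMP r2, #3  (cmp 1,3)
BLT body: taken
after MUL r3, r3, #14: r3=42*14=588
after AND r3, r3, #63: r3=588&63=12
after ADD r1, r1, #19: r1=21+19=40
after ADD r2, r2, #1: r2=1+1=2
CMP r2, #3  (cmp 2,3)
BLT body: taken
after MUL r3, r3, #14: r3=12*14=168
after AND r3, r3, #63: r3=168&63=40
after ADD r1, r1, #19: r1=40+19=59
after ADD r2, r2, #1: r2=2+1=3
CMP r2, #3  (cmp 3,3)
BLT body: not taken
after AND r1, r3, r3: r1=40&40=40
halt.

40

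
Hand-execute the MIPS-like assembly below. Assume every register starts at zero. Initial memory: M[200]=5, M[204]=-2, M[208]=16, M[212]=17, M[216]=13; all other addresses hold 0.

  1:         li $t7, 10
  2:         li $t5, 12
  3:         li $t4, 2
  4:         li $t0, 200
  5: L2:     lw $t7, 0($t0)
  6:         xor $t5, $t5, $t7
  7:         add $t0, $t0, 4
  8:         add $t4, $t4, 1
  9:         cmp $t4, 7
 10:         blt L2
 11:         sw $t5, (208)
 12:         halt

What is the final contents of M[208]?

li $t7, 10 → $t7=10
li $t5, 12 → $t5=12
li $t4, 2 → $t4=2
li $t0, 200 → $t0=200
lw $t7, 0($t0) → $t7=M[200]=5
xor $t5, $t5, $t7 → $t5=12^5=9
add $t0, $t0, 4 → $t0=200+4=204
add $t4, $t4, 1 → $t4=2+1=3
cmp $t4, 7  (cmp 3,7)
blt L2: taken
lw $t7, 0($t0) → $t7=M[204]=-2
xor $t5, $t5, $t7 → $t5=9^(-2)=-9
add $t0, $t0, 4 → $t0=204+4=208
add $t4, $t4, 1 → $t4=3+1=4
cmp $t4, 7  (cmp 4,7)
blt L2: taken
lw $t7, 0($t0) → $t7=M[208]=16
xor $t5, $t5, $t7 → $t5=(-9)^16=-25
add $t0, $t0, 4 → $t0=208+4=212
add $t4, $t4, 1 → $t4=4+1=5
cmp $t4, 7  (cmp 5,7)
blt L2: taken
lw $t7, 0($t0) → $t7=M[212]=17
xor $t5, $t5, $t7 → $t5=(-25)^17=-10
add $t0, $t0, 4 → $t0=212+4=216
add $t4, $t4, 1 → $t4=5+1=6
cmp $t4, 7  (cmp 6,7)
blt L2: taken
lw $t7, 0($t0) → $t7=M[216]=13
xor $t5, $t5, $t7 → $t5=(-10)^13=-5
add $t0, $t0, 4 → $t0=216+4=220
add $t4, $t4, 1 → $t4=6+1=7
cmp $t4, 7  (cmp 7,7)
blt L2: not taken
sw $t5, (208) → M[208]=-5
halt.

-5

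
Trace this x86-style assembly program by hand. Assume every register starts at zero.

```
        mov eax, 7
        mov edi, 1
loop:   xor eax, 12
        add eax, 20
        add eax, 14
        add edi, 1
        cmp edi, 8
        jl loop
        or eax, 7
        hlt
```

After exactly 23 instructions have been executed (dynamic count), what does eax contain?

159

eax=7
edi=1
eax=7^12=11
eax=11+20=31
eax=31+14=45
edi=1+1=2
cmp edi, 8  (cmp 2,8)
jl loop: taken
eax=45^12=33
eax=33+20=53
eax=53+14=67
edi=2+1=3
cmp edi, 8  (cmp 3,8)
jl loop: taken
eax=67^12=79
eax=79+20=99
eax=99+14=113
edi=3+1=4
cmp edi, 8  (cmp 4,8)
jl loop: taken
eax=113^12=125
eax=125+20=145
eax=145+14=159
After step 23: eax = 159.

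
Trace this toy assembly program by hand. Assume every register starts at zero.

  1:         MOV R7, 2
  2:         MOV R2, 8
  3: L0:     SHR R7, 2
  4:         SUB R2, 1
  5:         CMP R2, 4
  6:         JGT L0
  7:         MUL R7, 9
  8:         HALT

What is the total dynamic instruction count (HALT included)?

20

after MOV R7, 2: R7=2
after MOV R2, 8: R2=8
after SHR R7, 2: R7=2>>2=0
after SUB R2, 1: R2=8-1=7
CMP R2, 4  (cmp 7,4)
JGT L0: taken
after SHR R7, 2: R7=0>>2=0
after SUB R2, 1: R2=7-1=6
CMP R2, 4  (cmp 6,4)
JGT L0: taken
after SHR R7, 2: R7=0>>2=0
after SUB R2, 1: R2=6-1=5
CMP R2, 4  (cmp 5,4)
JGT L0: taken
after SHR R7, 2: R7=0>>2=0
after SUB R2, 1: R2=5-1=4
CMP R2, 4  (cmp 4,4)
JGT L0: not taken
after MUL R7, 9: R7=0*9=0
halt.
Total executed instructions: 20.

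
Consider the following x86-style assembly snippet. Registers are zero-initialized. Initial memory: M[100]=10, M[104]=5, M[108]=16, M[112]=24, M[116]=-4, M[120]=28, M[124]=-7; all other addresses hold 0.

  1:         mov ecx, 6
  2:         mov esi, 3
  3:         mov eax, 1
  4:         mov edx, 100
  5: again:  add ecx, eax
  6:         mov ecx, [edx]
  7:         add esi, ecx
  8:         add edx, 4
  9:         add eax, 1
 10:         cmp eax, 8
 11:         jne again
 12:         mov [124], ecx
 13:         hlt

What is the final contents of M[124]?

-7

mov ecx, 6 → ecx=6
mov esi, 3 → esi=3
mov eax, 1 → eax=1
mov edx, 100 → edx=100
add ecx, eax → ecx=6+1=7
mov ecx, [edx] → ecx=M[100]=10
add esi, ecx → esi=3+10=13
add edx, 4 → edx=100+4=104
add eax, 1 → eax=1+1=2
cmp eax, 8  (cmp 2,8)
jne again: taken
add ecx, eax → ecx=10+2=12
mov ecx, [edx] → ecx=M[104]=5
add esi, ecx → esi=13+5=18
add edx, 4 → edx=104+4=108
add eax, 1 → eax=2+1=3
cmp eax, 8  (cmp 3,8)
jne again: taken
add ecx, eax → ecx=5+3=8
mov ecx, [edx] → ecx=M[108]=16
add esi, ecx → esi=18+16=34
add edx, 4 → edx=108+4=112
add eax, 1 → eax=3+1=4
cmp eax, 8  (cmp 4,8)
jne again: taken
add ecx, eax → ecx=16+4=20
mov ecx, [edx] → ecx=M[112]=24
add esi, ecx → esi=34+24=58
add edx, 4 → edx=112+4=116
add eax, 1 → eax=4+1=5
cmp eax, 8  (cmp 5,8)
jne again: taken
add ecx, eax → ecx=24+5=29
mov ecx, [edx] → ecx=M[116]=-4
add esi, ecx → esi=58+(-4)=54
add edx, 4 → edx=116+4=120
add eax, 1 → eax=5+1=6
cmp eax, 8  (cmp 6,8)
jne again: taken
add ecx, eax → ecx=(-4)+6=2
mov ecx, [edx] → ecx=M[120]=28
add esi, ecx → esi=54+28=82
add edx, 4 → edx=120+4=124
add eax, 1 → eax=6+1=7
cmp eax, 8  (cmp 7,8)
jne again: taken
add ecx, eax → ecx=28+7=35
mov ecx, [edx] → ecx=M[124]=-7
add esi, ecx → esi=82+(-7)=75
add edx, 4 → edx=124+4=128
add eax, 1 → eax=7+1=8
cmp eax, 8  (cmp 8,8)
jne again: not taken
mov [124], ecx → M[124]=-7
halt.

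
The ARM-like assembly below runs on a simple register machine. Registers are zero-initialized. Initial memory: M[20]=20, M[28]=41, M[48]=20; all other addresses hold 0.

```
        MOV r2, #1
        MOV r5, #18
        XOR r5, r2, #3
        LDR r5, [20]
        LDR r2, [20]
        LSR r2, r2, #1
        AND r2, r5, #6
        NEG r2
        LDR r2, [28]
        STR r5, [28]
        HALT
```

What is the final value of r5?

20

r2=1
r5=18
r5=1^3=2
r5=M[20]=20
r2=M[20]=20
r2=20>>1=10
r2=20&6=4
r2=-(4)=-4
r2=M[28]=41
STR r5, [28] → M[28]=20
halt.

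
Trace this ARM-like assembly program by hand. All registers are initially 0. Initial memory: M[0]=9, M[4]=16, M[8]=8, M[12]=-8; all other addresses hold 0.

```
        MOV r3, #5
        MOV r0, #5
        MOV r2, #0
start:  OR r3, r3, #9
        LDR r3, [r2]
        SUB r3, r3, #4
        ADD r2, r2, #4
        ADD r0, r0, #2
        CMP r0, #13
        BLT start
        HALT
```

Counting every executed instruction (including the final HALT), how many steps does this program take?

32

MOV r3, #5 → r3=5
MOV r0, #5 → r0=5
MOV r2, #0 → r2=0
OR r3, r3, #9 → r3=5|9=13
LDR r3, [r2] → r3=M[0]=9
SUB r3, r3, #4 → r3=9-4=5
ADD r2, r2, #4 → r2=0+4=4
ADD r0, r0, #2 → r0=5+2=7
CMP r0, #13  (cmp 7,13)
BLT start: taken
OR r3, r3, #9 → r3=5|9=13
LDR r3, [r2] → r3=M[4]=16
SUB r3, r3, #4 → r3=16-4=12
ADD r2, r2, #4 → r2=4+4=8
ADD r0, r0, #2 → r0=7+2=9
CMP r0, #13  (cmp 9,13)
BLT start: taken
OR r3, r3, #9 → r3=12|9=13
LDR r3, [r2] → r3=M[8]=8
SUB r3, r3, #4 → r3=8-4=4
ADD r2, r2, #4 → r2=8+4=12
ADD r0, r0, #2 → r0=9+2=11
CMP r0, #13  (cmp 11,13)
BLT start: taken
OR r3, r3, #9 → r3=4|9=13
LDR r3, [r2] → r3=M[12]=-8
SUB r3, r3, #4 → r3=(-8)-4=-12
ADD r2, r2, #4 → r2=12+4=16
ADD r0, r0, #2 → r0=11+2=13
CMP r0, #13  (cmp 13,13)
BLT start: not taken
halt.
Total executed instructions: 32.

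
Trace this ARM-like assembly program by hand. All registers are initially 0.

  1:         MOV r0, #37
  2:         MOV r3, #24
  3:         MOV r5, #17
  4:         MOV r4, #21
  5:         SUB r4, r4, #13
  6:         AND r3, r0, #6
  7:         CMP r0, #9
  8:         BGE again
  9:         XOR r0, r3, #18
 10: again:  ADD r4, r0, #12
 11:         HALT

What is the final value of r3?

4

r0=37
r3=24
r5=17
r4=21
r4=21-13=8
r3=37&6=4
CMP r0, #9  (cmp 37,9)
BGE again: taken
r4=37+12=49
halt.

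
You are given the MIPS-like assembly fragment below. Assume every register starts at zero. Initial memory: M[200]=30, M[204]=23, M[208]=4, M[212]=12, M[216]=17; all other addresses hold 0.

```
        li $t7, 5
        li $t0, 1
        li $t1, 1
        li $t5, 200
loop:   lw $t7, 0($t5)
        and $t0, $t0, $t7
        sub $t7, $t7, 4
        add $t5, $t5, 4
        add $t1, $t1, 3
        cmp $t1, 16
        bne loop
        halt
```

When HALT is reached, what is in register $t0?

0

li $t7, 5 → $t7=5
li $t0, 1 → $t0=1
li $t1, 1 → $t1=1
li $t5, 200 → $t5=200
lw $t7, 0($t5) → $t7=M[200]=30
and $t0, $t0, $t7 → $t0=1&30=0
sub $t7, $t7, 4 → $t7=30-4=26
add $t5, $t5, 4 → $t5=200+4=204
add $t1, $t1, 3 → $t1=1+3=4
cmp $t1, 16  (cmp 4,16)
bne loop: taken
lw $t7, 0($t5) → $t7=M[204]=23
and $t0, $t0, $t7 → $t0=0&23=0
sub $t7, $t7, 4 → $t7=23-4=19
add $t5, $t5, 4 → $t5=204+4=208
add $t1, $t1, 3 → $t1=4+3=7
cmp $t1, 16  (cmp 7,16)
bne loop: taken
lw $t7, 0($t5) → $t7=M[208]=4
and $t0, $t0, $t7 → $t0=0&4=0
sub $t7, $t7, 4 → $t7=4-4=0
add $t5, $t5, 4 → $t5=208+4=212
add $t1, $t1, 3 → $t1=7+3=10
cmp $t1, 16  (cmp 10,16)
bne loop: taken
lw $t7, 0($t5) → $t7=M[212]=12
and $t0, $t0, $t7 → $t0=0&12=0
sub $t7, $t7, 4 → $t7=12-4=8
add $t5, $t5, 4 → $t5=212+4=216
add $t1, $t1, 3 → $t1=10+3=13
cmp $t1, 16  (cmp 13,16)
bne loop: taken
lw $t7, 0($t5) → $t7=M[216]=17
and $t0, $t0, $t7 → $t0=0&17=0
sub $t7, $t7, 4 → $t7=17-4=13
add $t5, $t5, 4 → $t5=216+4=220
add $t1, $t1, 3 → $t1=13+3=16
cmp $t1, 16  (cmp 16,16)
bne loop: not taken
halt.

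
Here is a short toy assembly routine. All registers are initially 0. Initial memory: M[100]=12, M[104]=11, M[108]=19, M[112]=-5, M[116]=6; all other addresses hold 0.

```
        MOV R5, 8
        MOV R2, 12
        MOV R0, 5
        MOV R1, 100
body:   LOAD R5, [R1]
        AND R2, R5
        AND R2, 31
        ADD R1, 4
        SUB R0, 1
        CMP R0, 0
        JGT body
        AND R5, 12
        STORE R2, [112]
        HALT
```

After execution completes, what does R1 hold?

MOV R5, 8 → R5=8
MOV R2, 12 → R2=12
MOV R0, 5 → R0=5
MOV R1, 100 → R1=100
LOAD R5, [R1] → R5=M[100]=12
AND R2, R5 → R2=12&12=12
AND R2, 31 → R2=12&31=12
ADD R1, 4 → R1=100+4=104
SUB R0, 1 → R0=5-1=4
CMP R0, 0  (cmp 4,0)
JGT body: taken
LOAD R5, [R1] → R5=M[104]=11
AND R2, R5 → R2=12&11=8
AND R2, 31 → R2=8&31=8
ADD R1, 4 → R1=104+4=108
SUB R0, 1 → R0=4-1=3
CMP R0, 0  (cmp 3,0)
JGT body: taken
LOAD R5, [R1] → R5=M[108]=19
AND R2, R5 → R2=8&19=0
AND R2, 31 → R2=0&31=0
ADD R1, 4 → R1=108+4=112
SUB R0, 1 → R0=3-1=2
CMP R0, 0  (cmp 2,0)
JGT body: taken
LOAD R5, [R1] → R5=M[112]=-5
AND R2, R5 → R2=0&(-5)=0
AND R2, 31 → R2=0&31=0
ADD R1, 4 → R1=112+4=116
SUB R0, 1 → R0=2-1=1
CMP R0, 0  (cmp 1,0)
JGT body: taken
LOAD R5, [R1] → R5=M[116]=6
AND R2, R5 → R2=0&6=0
AND R2, 31 → R2=0&31=0
ADD R1, 4 → R1=116+4=120
SUB R0, 1 → R0=1-1=0
CMP R0, 0  (cmp 0,0)
JGT body: not taken
AND R5, 12 → R5=6&12=4
STORE R2, [112] → M[112]=0
halt.

120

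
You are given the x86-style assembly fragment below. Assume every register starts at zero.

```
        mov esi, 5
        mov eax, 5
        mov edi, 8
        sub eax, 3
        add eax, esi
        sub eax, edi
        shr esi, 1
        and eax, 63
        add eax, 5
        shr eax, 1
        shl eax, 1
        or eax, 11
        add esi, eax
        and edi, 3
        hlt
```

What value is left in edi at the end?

0

esi=5
eax=5
edi=8
eax=5-3=2
eax=2+5=7
eax=7-8=-1
esi=5>>1=2
eax=(-1)&63=63
eax=63+5=68
eax=68>>1=34
eax=34<<1=68
eax=68|11=79
esi=2+79=81
edi=8&3=0
halt.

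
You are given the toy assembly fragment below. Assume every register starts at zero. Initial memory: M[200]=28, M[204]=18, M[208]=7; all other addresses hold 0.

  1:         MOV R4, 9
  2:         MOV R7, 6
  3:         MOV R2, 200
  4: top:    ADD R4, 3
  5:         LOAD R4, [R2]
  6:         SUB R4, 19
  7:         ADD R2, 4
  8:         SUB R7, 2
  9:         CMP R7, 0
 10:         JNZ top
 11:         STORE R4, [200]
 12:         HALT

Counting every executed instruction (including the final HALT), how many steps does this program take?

MOV R4, 9 → R4=9
MOV R7, 6 → R7=6
MOV R2, 200 → R2=200
ADD R4, 3 → R4=9+3=12
LOAD R4, [R2] → R4=M[200]=28
SUB R4, 19 → R4=28-19=9
ADD R2, 4 → R2=200+4=204
SUB R7, 2 → R7=6-2=4
CMP R7, 0  (cmp 4,0)
JNZ top: taken
ADD R4, 3 → R4=9+3=12
LOAD R4, [R2] → R4=M[204]=18
SUB R4, 19 → R4=18-19=-1
ADD R2, 4 → R2=204+4=208
SUB R7, 2 → R7=4-2=2
CMP R7, 0  (cmp 2,0)
JNZ top: taken
ADD R4, 3 → R4=(-1)+3=2
LOAD R4, [R2] → R4=M[208]=7
SUB R4, 19 → R4=7-19=-12
ADD R2, 4 → R2=208+4=212
SUB R7, 2 → R7=2-2=0
CMP R7, 0  (cmp 0,0)
JNZ top: not taken
STORE R4, [200] → M[200]=-12
halt.
Total executed instructions: 26.

26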